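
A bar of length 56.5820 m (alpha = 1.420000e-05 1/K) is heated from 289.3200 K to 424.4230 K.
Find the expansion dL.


dT = 135.1030 K
dL = 1.420000e-05 * 56.5820 * 135.1030 = 0.108550 m
L_final = 56.690550 m

dL = 0.108550 m


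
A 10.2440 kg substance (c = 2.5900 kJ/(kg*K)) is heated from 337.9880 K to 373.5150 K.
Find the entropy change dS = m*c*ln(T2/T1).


T2/T1 = 1.1051
ln(T2/T1) = 0.0999
dS = 10.2440 * 2.5900 * 0.0999 = 2.6518 kJ/K

2.6518 kJ/K


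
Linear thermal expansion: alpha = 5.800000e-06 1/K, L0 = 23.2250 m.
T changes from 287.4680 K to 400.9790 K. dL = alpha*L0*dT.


dT = 113.5110 K
dL = 5.800000e-06 * 23.2250 * 113.5110 = 0.015290 m
L_final = 23.240290 m

dL = 0.015290 m


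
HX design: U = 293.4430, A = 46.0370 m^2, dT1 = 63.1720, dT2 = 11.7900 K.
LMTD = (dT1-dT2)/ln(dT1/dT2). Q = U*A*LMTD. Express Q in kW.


LMTD = 30.6099 K
Q = 293.4430 * 46.0370 * 30.6099 = 413515.8018 W = 413.5158 kW

413.5158 kW


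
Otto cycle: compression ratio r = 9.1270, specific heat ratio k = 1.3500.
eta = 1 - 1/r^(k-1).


r^(k-1) = 2.1683
eta = 1 - 1/2.1683 = 0.5388 = 53.8804%

53.8804%


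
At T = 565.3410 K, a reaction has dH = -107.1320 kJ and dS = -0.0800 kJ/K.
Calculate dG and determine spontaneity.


T*dS = 565.3410 * -0.0800 = -45.2273 kJ
dG = -107.1320 + 45.2273 = -61.9047 kJ (spontaneous)

dG = -61.9047 kJ, spontaneous


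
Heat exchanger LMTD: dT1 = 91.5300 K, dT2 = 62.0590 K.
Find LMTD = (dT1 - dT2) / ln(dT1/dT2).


dT1/dT2 = 1.4749
ln(dT1/dT2) = 0.3886
LMTD = 29.4710 / 0.3886 = 75.8426 K

75.8426 K


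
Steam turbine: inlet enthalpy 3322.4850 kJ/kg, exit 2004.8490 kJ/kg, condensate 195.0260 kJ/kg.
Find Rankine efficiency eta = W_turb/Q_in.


W = 1317.6360 kJ/kg
Q_in = 3127.4590 kJ/kg
eta = 0.4213 = 42.1312%

eta = 42.1312%


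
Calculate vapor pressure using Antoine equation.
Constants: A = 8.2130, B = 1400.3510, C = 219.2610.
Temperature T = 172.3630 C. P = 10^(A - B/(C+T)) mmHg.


C+T = 391.6240
B/(C+T) = 3.5758
log10(P) = 8.2130 - 3.5758 = 4.6372
P = 10^4.6372 = 43375.6720 mmHg

43375.6720 mmHg


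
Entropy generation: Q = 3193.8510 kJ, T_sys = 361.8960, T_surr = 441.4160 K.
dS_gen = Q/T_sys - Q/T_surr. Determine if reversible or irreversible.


dS_sys = 3193.8510/361.8960 = 8.8253 kJ/K
dS_surr = -3193.8510/441.4160 = -7.2355 kJ/K
dS_gen = 8.8253 - 7.2355 = 1.5899 kJ/K (irreversible)

dS_gen = 1.5899 kJ/K, irreversible


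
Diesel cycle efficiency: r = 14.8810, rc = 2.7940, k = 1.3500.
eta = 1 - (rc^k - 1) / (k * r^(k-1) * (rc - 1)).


r^(k-1) = 2.5729
rc^k = 4.0032
eta = 0.5180 = 51.8047%

51.8047%


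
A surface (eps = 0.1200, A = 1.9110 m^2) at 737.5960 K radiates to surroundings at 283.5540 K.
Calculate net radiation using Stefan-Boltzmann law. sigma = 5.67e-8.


T^4 = 2.9599e+11
Tsurr^4 = 6.4646e+09
Q = 0.1200 * 5.67e-8 * 1.9110 * 2.8952e+11 = 3764.5125 W

3764.5125 W


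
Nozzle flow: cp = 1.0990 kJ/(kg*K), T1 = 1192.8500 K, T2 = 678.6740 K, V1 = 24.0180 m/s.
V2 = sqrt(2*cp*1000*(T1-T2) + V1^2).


dT = 514.1760 K
2*cp*1000*dT = 1130158.8480
V1^2 = 576.8643
V2 = sqrt(1130735.7123) = 1063.3606 m/s

1063.3606 m/s


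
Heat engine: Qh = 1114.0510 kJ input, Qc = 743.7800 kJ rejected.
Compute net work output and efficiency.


W = 1114.0510 - 743.7800 = 370.2710 kJ
eta = 370.2710 / 1114.0510 = 0.3324 = 33.2364%

W = 370.2710 kJ, eta = 33.2364%


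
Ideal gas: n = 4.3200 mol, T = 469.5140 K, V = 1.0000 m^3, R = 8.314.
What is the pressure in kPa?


P = nRT/V = 4.3200 * 8.314 * 469.5140 / 1.0000
= 16863.2902 / 1.0000 = 16863.2902 Pa = 16.8633 kPa

16.8633 kPa


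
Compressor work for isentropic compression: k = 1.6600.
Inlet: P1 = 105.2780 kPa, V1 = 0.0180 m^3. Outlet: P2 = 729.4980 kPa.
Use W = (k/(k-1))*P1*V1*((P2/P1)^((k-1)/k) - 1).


(k-1)/k = 0.3976
(P2/P1)^exp = 2.1590
W = 2.5152 * 105.2780 * 0.0180 * (2.1590 - 1) = 5.5240 kJ

5.5240 kJ


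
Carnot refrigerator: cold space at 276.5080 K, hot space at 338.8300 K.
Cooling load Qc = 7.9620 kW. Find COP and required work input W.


COP = 276.5080 / 62.3220 = 4.4368
W = 7.9620 / 4.4368 = 1.7946 kW

COP = 4.4368, W = 1.7946 kW


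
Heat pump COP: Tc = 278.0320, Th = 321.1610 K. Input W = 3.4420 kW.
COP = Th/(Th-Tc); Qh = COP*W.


COP = 321.1610 / 43.1290 = 7.4465
Qh = 7.4465 * 3.4420 = 25.6309 kW

COP = 7.4465, Qh = 25.6309 kW


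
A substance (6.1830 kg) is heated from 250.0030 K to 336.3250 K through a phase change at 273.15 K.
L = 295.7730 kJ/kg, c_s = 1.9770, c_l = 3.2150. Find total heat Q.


Q1 (sensible, solid) = 6.1830 * 1.9770 * 23.1470 = 282.9441 kJ
Q2 (latent) = 6.1830 * 295.7730 = 1828.7645 kJ
Q3 (sensible, liquid) = 6.1830 * 3.2150 * 63.1750 = 1255.8144 kJ
Q_total = 3367.5230 kJ

3367.5230 kJ


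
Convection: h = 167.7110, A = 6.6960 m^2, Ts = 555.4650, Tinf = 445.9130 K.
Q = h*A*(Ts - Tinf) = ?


dT = 109.5520 K
Q = 167.7110 * 6.6960 * 109.5520 = 123026.1134 W

123026.1134 W


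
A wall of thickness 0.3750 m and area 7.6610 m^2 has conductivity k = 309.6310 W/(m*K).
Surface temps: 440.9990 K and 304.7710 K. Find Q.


dT = 136.2280 K
Q = 309.6310 * 7.6610 * 136.2280 / 0.3750 = 861717.6942 W

861717.6942 W


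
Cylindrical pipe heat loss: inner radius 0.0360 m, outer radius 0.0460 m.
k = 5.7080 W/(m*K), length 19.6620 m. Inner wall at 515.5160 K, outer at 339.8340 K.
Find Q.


dT = 175.6820 K
ln(ro/ri) = 0.2451
Q = 2*pi*5.7080*19.6620*175.6820 / 0.2451 = 505400.5247 W

505400.5247 W


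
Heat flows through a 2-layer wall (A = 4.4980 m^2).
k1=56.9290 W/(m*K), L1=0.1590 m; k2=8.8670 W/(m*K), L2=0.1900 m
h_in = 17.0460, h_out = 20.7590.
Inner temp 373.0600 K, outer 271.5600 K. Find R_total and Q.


R_conv_in = 1/(17.0460*4.4980) = 0.0130
R_1 = 0.1590/(56.9290*4.4980) = 0.0006
R_2 = 0.1900/(8.8670*4.4980) = 0.0048
R_conv_out = 1/(20.7590*4.4980) = 0.0107
R_total = 0.0291 K/W
Q = 101.5000 / 0.0291 = 3483.5656 W

R_total = 0.0291 K/W, Q = 3483.5656 W


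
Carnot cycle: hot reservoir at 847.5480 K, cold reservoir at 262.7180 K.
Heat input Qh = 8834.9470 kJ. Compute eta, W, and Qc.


eta = 1 - 262.7180/847.5480 = 0.6900
W = 0.6900 * 8834.9470 = 6096.3415 kJ
Qc = 8834.9470 - 6096.3415 = 2738.6055 kJ

eta = 69.0026%, W = 6096.3415 kJ, Qc = 2738.6055 kJ


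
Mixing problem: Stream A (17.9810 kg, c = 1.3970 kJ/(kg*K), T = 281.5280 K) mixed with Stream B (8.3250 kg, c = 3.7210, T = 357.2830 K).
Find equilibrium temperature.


num = 18139.5021
den = 56.0968
Tf = 323.3608 K

323.3608 K


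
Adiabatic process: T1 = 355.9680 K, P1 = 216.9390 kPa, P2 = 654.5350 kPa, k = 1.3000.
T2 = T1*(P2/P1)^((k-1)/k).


(k-1)/k = 0.2308
(P2/P1)^exp = 1.2903
T2 = 355.9680 * 1.2903 = 459.2898 K

459.2898 K


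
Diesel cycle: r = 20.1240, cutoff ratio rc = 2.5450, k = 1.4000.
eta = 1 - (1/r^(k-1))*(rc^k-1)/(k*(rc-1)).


r^(k-1) = 3.3227
rc^k = 3.6980
eta = 0.6246 = 62.4600%

62.4600%


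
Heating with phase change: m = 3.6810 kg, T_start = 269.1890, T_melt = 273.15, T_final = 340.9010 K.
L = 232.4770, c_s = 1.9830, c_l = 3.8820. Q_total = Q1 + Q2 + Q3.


Q1 (sensible, solid) = 3.6810 * 1.9830 * 3.9610 = 28.9130 kJ
Q2 (latent) = 3.6810 * 232.4770 = 855.7478 kJ
Q3 (sensible, liquid) = 3.6810 * 3.8820 * 67.7510 = 968.1375 kJ
Q_total = 1852.7984 kJ

1852.7984 kJ


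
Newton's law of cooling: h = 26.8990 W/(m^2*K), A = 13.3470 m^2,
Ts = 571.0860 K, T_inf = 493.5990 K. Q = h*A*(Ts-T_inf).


dT = 77.4870 K
Q = 26.8990 * 13.3470 * 77.4870 = 27819.4566 W

27819.4566 W


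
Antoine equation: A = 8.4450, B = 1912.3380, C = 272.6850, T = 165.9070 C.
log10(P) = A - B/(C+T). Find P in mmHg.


C+T = 438.5920
B/(C+T) = 4.3602
log10(P) = 8.4450 - 4.3602 = 4.0848
P = 10^4.0848 = 12156.9523 mmHg

12156.9523 mmHg


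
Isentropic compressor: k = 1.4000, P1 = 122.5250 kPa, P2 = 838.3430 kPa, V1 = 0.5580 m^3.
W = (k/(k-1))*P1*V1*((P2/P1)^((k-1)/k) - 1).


(k-1)/k = 0.2857
(P2/P1)^exp = 1.7323
W = 3.5000 * 122.5250 * 0.5580 * (1.7323 - 1) = 175.2374 kJ

175.2374 kJ


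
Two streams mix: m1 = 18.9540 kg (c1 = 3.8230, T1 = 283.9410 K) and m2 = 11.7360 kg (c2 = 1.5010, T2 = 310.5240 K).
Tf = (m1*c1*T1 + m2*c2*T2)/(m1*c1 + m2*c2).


num = 26044.7979
den = 90.0769
Tf = 289.1397 K

289.1397 K


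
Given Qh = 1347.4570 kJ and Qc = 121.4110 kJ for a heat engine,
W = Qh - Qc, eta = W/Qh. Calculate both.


W = 1347.4570 - 121.4110 = 1226.0460 kJ
eta = 1226.0460 / 1347.4570 = 0.9099 = 90.9896%

W = 1226.0460 kJ, eta = 90.9896%


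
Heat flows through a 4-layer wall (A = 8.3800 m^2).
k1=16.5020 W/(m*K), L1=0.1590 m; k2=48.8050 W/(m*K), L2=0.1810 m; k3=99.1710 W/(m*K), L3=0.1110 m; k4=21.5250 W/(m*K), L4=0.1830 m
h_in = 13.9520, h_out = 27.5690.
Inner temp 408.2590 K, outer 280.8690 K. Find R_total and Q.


R_conv_in = 1/(13.9520*8.3800) = 0.0086
R_1 = 0.1590/(16.5020*8.3800) = 0.0011
R_2 = 0.1810/(48.8050*8.3800) = 0.0004
R_3 = 0.1110/(99.1710*8.3800) = 0.0001
R_4 = 0.1830/(21.5250*8.3800) = 0.0010
R_conv_out = 1/(27.5690*8.3800) = 0.0043
R_total = 0.0156 K/W
Q = 127.3900 / 0.0156 = 8154.5612 W

R_total = 0.0156 K/W, Q = 8154.5612 W


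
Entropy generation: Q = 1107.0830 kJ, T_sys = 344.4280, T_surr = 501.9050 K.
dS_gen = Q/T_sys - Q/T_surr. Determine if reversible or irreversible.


dS_sys = 1107.0830/344.4280 = 3.2143 kJ/K
dS_surr = -1107.0830/501.9050 = -2.2058 kJ/K
dS_gen = 3.2143 - 2.2058 = 1.0085 kJ/K (irreversible)

dS_gen = 1.0085 kJ/K, irreversible


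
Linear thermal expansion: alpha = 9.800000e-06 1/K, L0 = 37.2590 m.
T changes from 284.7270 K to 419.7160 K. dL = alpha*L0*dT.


dT = 134.9890 K
dL = 9.800000e-06 * 37.2590 * 134.9890 = 0.049290 m
L_final = 37.308290 m

dL = 0.049290 m


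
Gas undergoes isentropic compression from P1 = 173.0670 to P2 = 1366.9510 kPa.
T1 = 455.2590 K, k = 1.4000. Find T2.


(k-1)/k = 0.2857
(P2/P1)^exp = 1.8048
T2 = 455.2590 * 1.8048 = 821.6714 K

821.6714 K


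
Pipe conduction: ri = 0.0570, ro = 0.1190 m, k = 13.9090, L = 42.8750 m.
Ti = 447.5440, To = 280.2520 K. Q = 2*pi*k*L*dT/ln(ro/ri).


dT = 167.2920 K
ln(ro/ri) = 0.7361
Q = 2*pi*13.9090*42.8750*167.2920 / 0.7361 = 851598.0362 W

851598.0362 W


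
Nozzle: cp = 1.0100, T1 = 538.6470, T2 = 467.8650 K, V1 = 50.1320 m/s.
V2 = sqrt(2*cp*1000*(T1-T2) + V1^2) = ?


dT = 70.7820 K
2*cp*1000*dT = 142979.6400
V1^2 = 2513.2174
V2 = sqrt(145492.8574) = 381.4353 m/s

381.4353 m/s


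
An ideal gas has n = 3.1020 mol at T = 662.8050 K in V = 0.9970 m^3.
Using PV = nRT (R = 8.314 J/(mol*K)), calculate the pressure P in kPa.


P = nRT/V = 3.1020 * 8.314 * 662.8050 / 0.9970
= 17093.7595 / 0.9970 = 17145.1951 Pa = 17.1452 kPa

17.1452 kPa


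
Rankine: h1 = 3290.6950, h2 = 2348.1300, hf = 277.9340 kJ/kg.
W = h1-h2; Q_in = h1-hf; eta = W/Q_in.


W = 942.5650 kJ/kg
Q_in = 3012.7610 kJ/kg
eta = 0.3129 = 31.2858%

eta = 31.2858%


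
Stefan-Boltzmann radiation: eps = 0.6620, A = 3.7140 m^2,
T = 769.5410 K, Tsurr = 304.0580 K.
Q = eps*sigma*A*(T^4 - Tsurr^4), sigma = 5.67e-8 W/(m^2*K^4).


T^4 = 3.5069e+11
Tsurr^4 = 8.5472e+09
Q = 0.6620 * 5.67e-8 * 3.7140 * 3.4215e+11 = 47697.3300 W

47697.3300 W


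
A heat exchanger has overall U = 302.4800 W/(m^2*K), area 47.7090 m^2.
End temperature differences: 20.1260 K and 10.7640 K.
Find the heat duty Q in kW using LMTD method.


LMTD = 14.9599 K
Q = 302.4800 * 47.7090 * 14.9599 = 215886.9510 W = 215.8870 kW

215.8870 kW


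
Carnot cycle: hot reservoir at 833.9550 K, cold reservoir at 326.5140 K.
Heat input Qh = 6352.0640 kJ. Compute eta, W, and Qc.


eta = 1 - 326.5140/833.9550 = 0.6085
W = 0.6085 * 6352.0640 = 3865.0739 kJ
Qc = 6352.0640 - 3865.0739 = 2486.9901 kJ

eta = 60.8475%, W = 3865.0739 kJ, Qc = 2486.9901 kJ


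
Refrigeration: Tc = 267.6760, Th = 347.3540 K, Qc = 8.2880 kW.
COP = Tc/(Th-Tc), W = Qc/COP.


COP = 267.6760 / 79.6780 = 3.3595
W = 8.2880 / 3.3595 = 2.4671 kW

COP = 3.3595, W = 2.4671 kW


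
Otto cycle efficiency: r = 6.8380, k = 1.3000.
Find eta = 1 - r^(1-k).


r^(k-1) = 1.7802
eta = 1 - 1/1.7802 = 0.4383 = 43.8278%

43.8278%


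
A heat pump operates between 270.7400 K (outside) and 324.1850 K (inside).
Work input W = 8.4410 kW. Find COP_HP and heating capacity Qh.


COP = 324.1850 / 53.4450 = 6.0658
Qh = 6.0658 * 8.4410 = 51.2012 kW

COP = 6.0658, Qh = 51.2012 kW


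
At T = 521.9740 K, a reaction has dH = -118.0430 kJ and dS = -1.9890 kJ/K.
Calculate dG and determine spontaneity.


T*dS = 521.9740 * -1.9890 = -1038.2063 kJ
dG = -118.0430 + 1038.2063 = 920.1633 kJ (non-spontaneous)

dG = 920.1633 kJ, non-spontaneous


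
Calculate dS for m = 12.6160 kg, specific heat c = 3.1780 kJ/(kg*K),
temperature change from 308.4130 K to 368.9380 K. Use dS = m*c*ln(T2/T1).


T2/T1 = 1.1962
ln(T2/T1) = 0.1792
dS = 12.6160 * 3.1780 * 0.1792 = 7.1843 kJ/K

7.1843 kJ/K


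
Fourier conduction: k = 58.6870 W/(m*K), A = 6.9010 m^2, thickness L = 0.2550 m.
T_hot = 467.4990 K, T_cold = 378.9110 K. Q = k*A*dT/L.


dT = 88.5880 K
Q = 58.6870 * 6.9010 * 88.5880 / 0.2550 = 140698.2363 W

140698.2363 W


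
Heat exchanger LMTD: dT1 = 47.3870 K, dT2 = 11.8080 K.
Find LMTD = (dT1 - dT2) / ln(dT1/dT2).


dT1/dT2 = 4.0131
ln(dT1/dT2) = 1.3896
LMTD = 35.5790 / 1.3896 = 25.6043 K

25.6043 K


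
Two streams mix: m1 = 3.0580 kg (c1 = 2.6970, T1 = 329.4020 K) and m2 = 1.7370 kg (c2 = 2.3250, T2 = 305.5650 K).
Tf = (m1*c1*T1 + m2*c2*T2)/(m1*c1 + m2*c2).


num = 3950.7505
den = 12.2860
Tf = 321.5665 K

321.5665 K


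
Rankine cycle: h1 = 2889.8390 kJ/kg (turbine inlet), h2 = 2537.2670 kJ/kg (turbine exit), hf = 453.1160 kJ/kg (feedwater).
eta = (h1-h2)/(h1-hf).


W = 352.5720 kJ/kg
Q_in = 2436.7230 kJ/kg
eta = 0.1447 = 14.4691%

eta = 14.4691%


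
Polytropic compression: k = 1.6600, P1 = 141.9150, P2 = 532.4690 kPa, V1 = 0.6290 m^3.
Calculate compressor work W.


(k-1)/k = 0.3976
(P2/P1)^exp = 1.6917
W = 2.5152 * 141.9150 * 0.6290 * (1.6917 - 1) = 155.2956 kJ

155.2956 kJ


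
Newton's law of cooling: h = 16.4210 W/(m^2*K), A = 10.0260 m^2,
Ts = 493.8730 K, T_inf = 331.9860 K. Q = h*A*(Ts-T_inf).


dT = 161.8870 K
Q = 16.4210 * 10.0260 * 161.8870 = 26652.5813 W

26652.5813 W


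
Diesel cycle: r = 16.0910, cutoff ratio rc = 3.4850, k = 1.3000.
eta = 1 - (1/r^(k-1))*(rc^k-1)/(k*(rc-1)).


r^(k-1) = 2.3013
rc^k = 5.0683
eta = 0.4528 = 45.2770%

45.2770%


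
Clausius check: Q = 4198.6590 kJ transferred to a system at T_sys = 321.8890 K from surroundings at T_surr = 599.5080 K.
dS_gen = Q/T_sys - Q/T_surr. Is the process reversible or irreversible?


dS_sys = 4198.6590/321.8890 = 13.0438 kJ/K
dS_surr = -4198.6590/599.5080 = -7.0035 kJ/K
dS_gen = 13.0438 - 7.0035 = 6.0403 kJ/K (irreversible)

dS_gen = 6.0403 kJ/K, irreversible


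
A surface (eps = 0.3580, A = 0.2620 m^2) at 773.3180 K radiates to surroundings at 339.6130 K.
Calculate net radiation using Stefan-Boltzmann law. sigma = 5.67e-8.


T^4 = 3.5763e+11
Tsurr^4 = 1.3303e+10
Q = 0.3580 * 5.67e-8 * 0.2620 * 3.4433e+11 = 1831.2069 W

1831.2069 W


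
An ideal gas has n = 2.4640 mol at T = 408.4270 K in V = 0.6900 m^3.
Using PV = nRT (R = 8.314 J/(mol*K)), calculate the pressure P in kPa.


P = nRT/V = 2.4640 * 8.314 * 408.4270 / 0.6900
= 8366.9114 / 0.6900 = 12125.9585 Pa = 12.1260 kPa

12.1260 kPa


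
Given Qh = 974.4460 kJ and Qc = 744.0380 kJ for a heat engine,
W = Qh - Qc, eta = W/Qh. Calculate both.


W = 974.4460 - 744.0380 = 230.4080 kJ
eta = 230.4080 / 974.4460 = 0.2365 = 23.6450%

W = 230.4080 kJ, eta = 23.6450%


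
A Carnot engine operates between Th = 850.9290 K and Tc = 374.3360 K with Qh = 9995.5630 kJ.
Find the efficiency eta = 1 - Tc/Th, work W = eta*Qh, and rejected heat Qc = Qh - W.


eta = 1 - 374.3360/850.9290 = 0.5601
W = 0.5601 * 9995.5630 = 5598.3700 kJ
Qc = 9995.5630 - 5598.3700 = 4397.1930 kJ

eta = 56.0086%, W = 5598.3700 kJ, Qc = 4397.1930 kJ


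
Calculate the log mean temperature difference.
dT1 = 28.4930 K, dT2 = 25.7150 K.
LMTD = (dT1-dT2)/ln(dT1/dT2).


dT1/dT2 = 1.1080
ln(dT1/dT2) = 0.1026
LMTD = 2.7780 / 0.1026 = 27.0803 K

27.0803 K


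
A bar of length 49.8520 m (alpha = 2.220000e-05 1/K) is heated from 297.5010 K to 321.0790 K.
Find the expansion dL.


dT = 23.5780 K
dL = 2.220000e-05 * 49.8520 * 23.5780 = 0.026094 m
L_final = 49.878094 m

dL = 0.026094 m


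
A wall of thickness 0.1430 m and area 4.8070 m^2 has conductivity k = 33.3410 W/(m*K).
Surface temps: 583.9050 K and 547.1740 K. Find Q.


dT = 36.7310 K
Q = 33.3410 * 4.8070 * 36.7310 / 0.1430 = 41167.0226 W

41167.0226 W


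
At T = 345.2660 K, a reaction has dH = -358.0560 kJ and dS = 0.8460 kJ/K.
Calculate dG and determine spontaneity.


T*dS = 345.2660 * 0.8460 = 292.0950 kJ
dG = -358.0560 - 292.0950 = -650.1510 kJ (spontaneous)

dG = -650.1510 kJ, spontaneous


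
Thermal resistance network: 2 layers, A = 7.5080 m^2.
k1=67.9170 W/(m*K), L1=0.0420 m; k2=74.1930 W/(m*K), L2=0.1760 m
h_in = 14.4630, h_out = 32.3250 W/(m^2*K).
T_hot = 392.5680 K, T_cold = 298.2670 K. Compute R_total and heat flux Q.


R_conv_in = 1/(14.4630*7.5080) = 0.0092
R_1 = 0.0420/(67.9170*7.5080) = 8.2366e-05
R_2 = 0.1760/(74.1930*7.5080) = 0.0003
R_conv_out = 1/(32.3250*7.5080) = 0.0041
R_total = 0.0137 K/W
Q = 94.3010 / 0.0137 = 6869.3436 W

R_total = 0.0137 K/W, Q = 6869.3436 W


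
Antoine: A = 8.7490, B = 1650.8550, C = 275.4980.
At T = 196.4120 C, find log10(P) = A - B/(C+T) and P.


C+T = 471.9100
B/(C+T) = 3.4982
log10(P) = 8.7490 - 3.4982 = 5.2508
P = 10^5.2508 = 178138.9179 mmHg

178138.9179 mmHg


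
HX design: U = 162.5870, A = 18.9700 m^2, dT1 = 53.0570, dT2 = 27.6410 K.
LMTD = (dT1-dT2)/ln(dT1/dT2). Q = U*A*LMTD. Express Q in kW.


LMTD = 38.9776 K
Q = 162.5870 * 18.9700 * 38.9776 = 120217.6890 W = 120.2177 kW

120.2177 kW


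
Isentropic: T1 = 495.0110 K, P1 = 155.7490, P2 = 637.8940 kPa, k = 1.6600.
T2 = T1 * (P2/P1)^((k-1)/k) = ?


(k-1)/k = 0.3976
(P2/P1)^exp = 1.7517
T2 = 495.0110 * 1.7517 = 867.0990 K

867.0990 K


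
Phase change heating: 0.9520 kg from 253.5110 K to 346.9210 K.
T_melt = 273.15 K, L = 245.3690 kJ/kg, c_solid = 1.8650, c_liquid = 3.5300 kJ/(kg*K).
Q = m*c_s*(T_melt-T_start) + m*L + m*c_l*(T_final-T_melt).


Q1 (sensible, solid) = 0.9520 * 1.8650 * 19.6390 = 34.8687 kJ
Q2 (latent) = 0.9520 * 245.3690 = 233.5913 kJ
Q3 (sensible, liquid) = 0.9520 * 3.5300 * 73.7710 = 247.9119 kJ
Q_total = 516.3718 kJ

516.3718 kJ


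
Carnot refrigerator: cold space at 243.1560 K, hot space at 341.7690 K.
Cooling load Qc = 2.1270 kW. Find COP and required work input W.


COP = 243.1560 / 98.6130 = 2.4658
W = 2.1270 / 2.4658 = 0.8626 kW

COP = 2.4658, W = 0.8626 kW


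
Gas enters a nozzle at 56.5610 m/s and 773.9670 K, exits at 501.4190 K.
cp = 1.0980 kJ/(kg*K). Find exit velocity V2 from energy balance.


dT = 272.5480 K
2*cp*1000*dT = 598515.4080
V1^2 = 3199.1467
V2 = sqrt(601714.5547) = 775.7026 m/s

775.7026 m/s


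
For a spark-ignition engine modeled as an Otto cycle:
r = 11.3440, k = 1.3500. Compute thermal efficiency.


r^(k-1) = 2.3397
eta = 1 - 1/2.3397 = 0.5726 = 57.2603%

57.2603%


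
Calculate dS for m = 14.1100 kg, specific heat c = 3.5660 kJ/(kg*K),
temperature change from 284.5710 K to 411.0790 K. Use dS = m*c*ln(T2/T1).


T2/T1 = 1.4446
ln(T2/T1) = 0.3678
dS = 14.1100 * 3.5660 * 0.3678 = 18.5065 kJ/K

18.5065 kJ/K


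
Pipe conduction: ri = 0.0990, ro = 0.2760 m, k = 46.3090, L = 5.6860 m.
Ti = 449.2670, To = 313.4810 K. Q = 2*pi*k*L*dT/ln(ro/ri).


dT = 135.7860 K
ln(ro/ri) = 1.0253
Q = 2*pi*46.3090*5.6860*135.7860 / 1.0253 = 219111.0125 W

219111.0125 W


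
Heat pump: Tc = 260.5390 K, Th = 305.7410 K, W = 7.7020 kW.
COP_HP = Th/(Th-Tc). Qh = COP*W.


COP = 305.7410 / 45.2020 = 6.7639
Qh = 6.7639 * 7.7020 = 52.0954 kW

COP = 6.7639, Qh = 52.0954 kW


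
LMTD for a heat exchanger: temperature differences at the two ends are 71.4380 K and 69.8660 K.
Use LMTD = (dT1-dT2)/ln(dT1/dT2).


dT1/dT2 = 1.0225
ln(dT1/dT2) = 0.0223
LMTD = 1.5720 / 0.0223 = 70.6491 K

70.6491 K


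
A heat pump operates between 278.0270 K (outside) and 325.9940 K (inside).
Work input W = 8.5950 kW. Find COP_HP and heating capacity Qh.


COP = 325.9940 / 47.9670 = 6.7962
Qh = 6.7962 * 8.5950 = 58.4135 kW

COP = 6.7962, Qh = 58.4135 kW


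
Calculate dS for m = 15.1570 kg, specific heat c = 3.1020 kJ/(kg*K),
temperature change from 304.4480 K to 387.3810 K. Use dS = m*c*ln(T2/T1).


T2/T1 = 1.2724
ln(T2/T1) = 0.2409
dS = 15.1570 * 3.1020 * 0.2409 = 11.3268 kJ/K

11.3268 kJ/K


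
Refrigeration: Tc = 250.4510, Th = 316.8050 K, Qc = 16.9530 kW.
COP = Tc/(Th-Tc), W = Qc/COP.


COP = 250.4510 / 66.3540 = 3.7745
W = 16.9530 / 3.7745 = 4.4915 kW

COP = 3.7745, W = 4.4915 kW


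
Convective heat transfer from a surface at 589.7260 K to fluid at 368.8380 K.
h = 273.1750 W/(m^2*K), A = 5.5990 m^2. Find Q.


dT = 220.8880 K
Q = 273.1750 * 5.5990 * 220.8880 = 337849.7036 W

337849.7036 W


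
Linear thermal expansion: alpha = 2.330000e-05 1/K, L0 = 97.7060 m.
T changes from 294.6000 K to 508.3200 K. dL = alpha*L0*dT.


dT = 213.7200 K
dL = 2.330000e-05 * 97.7060 * 213.7200 = 0.486544 m
L_final = 98.192544 m

dL = 0.486544 m


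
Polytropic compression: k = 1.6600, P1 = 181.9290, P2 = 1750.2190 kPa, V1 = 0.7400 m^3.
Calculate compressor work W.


(k-1)/k = 0.3976
(P2/P1)^exp = 2.4598
W = 2.5152 * 181.9290 * 0.7400 * (2.4598 - 1) = 494.3145 kJ

494.3145 kJ


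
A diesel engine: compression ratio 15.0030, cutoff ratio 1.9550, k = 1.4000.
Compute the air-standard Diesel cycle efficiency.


r^(k-1) = 2.9544
rc^k = 2.5563
eta = 0.6060 = 60.6015%

60.6015%


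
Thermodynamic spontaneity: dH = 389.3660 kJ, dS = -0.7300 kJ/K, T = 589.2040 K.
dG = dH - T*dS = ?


T*dS = 589.2040 * -0.7300 = -430.1189 kJ
dG = 389.3660 + 430.1189 = 819.4849 kJ (non-spontaneous)

dG = 819.4849 kJ, non-spontaneous


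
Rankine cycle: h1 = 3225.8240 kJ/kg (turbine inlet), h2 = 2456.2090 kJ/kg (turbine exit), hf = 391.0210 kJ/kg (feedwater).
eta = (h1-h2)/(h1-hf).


W = 769.6150 kJ/kg
Q_in = 2834.8030 kJ/kg
eta = 0.2715 = 27.1488%

eta = 27.1488%


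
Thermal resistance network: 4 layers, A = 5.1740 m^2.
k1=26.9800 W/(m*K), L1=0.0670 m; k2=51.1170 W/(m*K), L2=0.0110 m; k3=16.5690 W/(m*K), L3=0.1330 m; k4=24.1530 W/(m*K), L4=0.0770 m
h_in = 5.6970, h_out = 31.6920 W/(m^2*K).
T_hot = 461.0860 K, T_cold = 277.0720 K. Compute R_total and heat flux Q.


R_conv_in = 1/(5.6970*5.1740) = 0.0339
R_1 = 0.0670/(26.9800*5.1740) = 0.0005
R_2 = 0.0110/(51.1170*5.1740) = 4.1591e-05
R_3 = 0.1330/(16.5690*5.1740) = 0.0016
R_4 = 0.0770/(24.1530*5.1740) = 0.0006
R_conv_out = 1/(31.6920*5.1740) = 0.0061
R_total = 0.0427 K/W
Q = 184.0140 / 0.0427 = 4308.1266 W

R_total = 0.0427 K/W, Q = 4308.1266 W


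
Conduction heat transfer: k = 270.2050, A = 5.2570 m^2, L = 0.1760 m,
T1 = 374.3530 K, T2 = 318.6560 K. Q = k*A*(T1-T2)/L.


dT = 55.6970 K
Q = 270.2050 * 5.2570 * 55.6970 / 0.1760 = 449521.5264 W

449521.5264 W


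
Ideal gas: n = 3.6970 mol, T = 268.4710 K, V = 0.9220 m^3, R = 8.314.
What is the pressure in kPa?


P = nRT/V = 3.6970 * 8.314 * 268.4710 / 0.9220
= 8251.9550 / 0.9220 = 8950.0597 Pa = 8.9501 kPa

8.9501 kPa


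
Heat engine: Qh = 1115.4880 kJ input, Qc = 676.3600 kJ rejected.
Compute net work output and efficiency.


W = 1115.4880 - 676.3600 = 439.1280 kJ
eta = 439.1280 / 1115.4880 = 0.3937 = 39.3664%

W = 439.1280 kJ, eta = 39.3664%


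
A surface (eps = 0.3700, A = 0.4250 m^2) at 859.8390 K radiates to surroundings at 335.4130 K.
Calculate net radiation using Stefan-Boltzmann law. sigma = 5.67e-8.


T^4 = 5.4660e+11
Tsurr^4 = 1.2657e+10
Q = 0.3700 * 5.67e-8 * 0.4250 * 5.3394e+11 = 4760.6668 W

4760.6668 W


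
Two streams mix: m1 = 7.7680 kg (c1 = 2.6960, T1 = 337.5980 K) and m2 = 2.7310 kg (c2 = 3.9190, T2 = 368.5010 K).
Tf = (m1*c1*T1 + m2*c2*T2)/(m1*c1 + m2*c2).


num = 11014.1440
den = 31.6453
Tf = 348.0497 K

348.0497 K


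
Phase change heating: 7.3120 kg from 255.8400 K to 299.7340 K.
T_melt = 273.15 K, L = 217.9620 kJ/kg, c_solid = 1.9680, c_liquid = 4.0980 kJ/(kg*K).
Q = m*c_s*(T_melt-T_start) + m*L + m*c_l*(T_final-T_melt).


Q1 (sensible, solid) = 7.3120 * 1.9680 * 17.3100 = 249.0912 kJ
Q2 (latent) = 7.3120 * 217.9620 = 1593.7381 kJ
Q3 (sensible, liquid) = 7.3120 * 4.0980 * 26.5840 = 796.5783 kJ
Q_total = 2639.4076 kJ

2639.4076 kJ


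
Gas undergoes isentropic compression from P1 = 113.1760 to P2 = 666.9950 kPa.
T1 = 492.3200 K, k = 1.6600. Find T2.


(k-1)/k = 0.3976
(P2/P1)^exp = 2.0244
T2 = 492.3200 * 2.0244 = 996.6403 K

996.6403 K


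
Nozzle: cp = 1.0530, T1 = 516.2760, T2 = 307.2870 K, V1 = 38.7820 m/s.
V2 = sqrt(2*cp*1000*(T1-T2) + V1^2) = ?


dT = 208.9890 K
2*cp*1000*dT = 440130.8340
V1^2 = 1504.0435
V2 = sqrt(441634.8775) = 664.5562 m/s

664.5562 m/s


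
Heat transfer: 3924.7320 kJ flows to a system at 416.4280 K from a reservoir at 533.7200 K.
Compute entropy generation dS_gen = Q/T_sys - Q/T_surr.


dS_sys = 3924.7320/416.4280 = 9.4248 kJ/K
dS_surr = -3924.7320/533.7200 = -7.3535 kJ/K
dS_gen = 9.4248 - 7.3535 = 2.0712 kJ/K (irreversible)

dS_gen = 2.0712 kJ/K, irreversible


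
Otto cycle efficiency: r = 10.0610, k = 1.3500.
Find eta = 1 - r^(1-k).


r^(k-1) = 2.2435
eta = 1 - 1/2.2435 = 0.5543 = 55.4266%

55.4266%


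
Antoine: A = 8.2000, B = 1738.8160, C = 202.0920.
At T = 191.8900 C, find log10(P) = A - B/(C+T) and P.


C+T = 393.9820
B/(C+T) = 4.4134
log10(P) = 8.2000 - 4.4134 = 3.7866
P = 10^3.7866 = 6117.3002 mmHg

6117.3002 mmHg


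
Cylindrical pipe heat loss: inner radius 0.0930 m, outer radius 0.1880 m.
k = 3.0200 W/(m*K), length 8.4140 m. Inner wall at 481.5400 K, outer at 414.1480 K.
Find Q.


dT = 67.3920 K
ln(ro/ri) = 0.7038
Q = 2*pi*3.0200*8.4140*67.3920 / 0.7038 = 15286.9975 W

15286.9975 W


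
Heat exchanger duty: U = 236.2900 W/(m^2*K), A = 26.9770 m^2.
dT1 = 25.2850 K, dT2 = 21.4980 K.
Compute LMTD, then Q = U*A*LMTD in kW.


LMTD = 23.3403 K
Q = 236.2900 * 26.9770 * 23.3403 = 148780.4179 W = 148.7804 kW

148.7804 kW


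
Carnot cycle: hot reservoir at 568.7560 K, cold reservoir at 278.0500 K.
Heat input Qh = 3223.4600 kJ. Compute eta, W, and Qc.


eta = 1 - 278.0500/568.7560 = 0.5111
W = 0.5111 * 3223.4600 = 1647.5943 kJ
Qc = 3223.4600 - 1647.5943 = 1575.8657 kJ

eta = 51.1126%, W = 1647.5943 kJ, Qc = 1575.8657 kJ


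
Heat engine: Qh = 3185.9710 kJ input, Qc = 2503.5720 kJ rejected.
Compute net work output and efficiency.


W = 3185.9710 - 2503.5720 = 682.3990 kJ
eta = 682.3990 / 3185.9710 = 0.2142 = 21.4189%

W = 682.3990 kJ, eta = 21.4189%


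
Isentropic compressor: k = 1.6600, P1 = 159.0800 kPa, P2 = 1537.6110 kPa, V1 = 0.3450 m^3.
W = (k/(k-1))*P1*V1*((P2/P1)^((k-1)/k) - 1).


(k-1)/k = 0.3976
(P2/P1)^exp = 2.4644
W = 2.5152 * 159.0800 * 0.3450 * (2.4644 - 1) = 202.1485 kJ

202.1485 kJ


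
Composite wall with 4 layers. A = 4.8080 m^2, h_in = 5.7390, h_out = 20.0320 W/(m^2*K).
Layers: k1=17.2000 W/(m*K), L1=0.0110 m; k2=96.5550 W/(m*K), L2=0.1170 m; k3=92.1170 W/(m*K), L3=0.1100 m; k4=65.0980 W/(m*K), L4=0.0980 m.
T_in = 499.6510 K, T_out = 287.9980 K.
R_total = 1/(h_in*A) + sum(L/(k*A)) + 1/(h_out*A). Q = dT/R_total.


R_conv_in = 1/(5.7390*4.8080) = 0.0362
R_1 = 0.0110/(17.2000*4.8080) = 0.0001
R_2 = 0.1170/(96.5550*4.8080) = 0.0003
R_3 = 0.1100/(92.1170*4.8080) = 0.0002
R_4 = 0.0980/(65.0980*4.8080) = 0.0003
R_conv_out = 1/(20.0320*4.8080) = 0.0104
R_total = 0.0476 K/W
Q = 211.6530 / 0.0476 = 4449.2804 W

R_total = 0.0476 K/W, Q = 4449.2804 W


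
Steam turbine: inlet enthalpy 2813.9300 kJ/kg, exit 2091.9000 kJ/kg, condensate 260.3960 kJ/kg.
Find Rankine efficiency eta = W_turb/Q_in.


W = 722.0300 kJ/kg
Q_in = 2553.5340 kJ/kg
eta = 0.2828 = 28.2757%

eta = 28.2757%


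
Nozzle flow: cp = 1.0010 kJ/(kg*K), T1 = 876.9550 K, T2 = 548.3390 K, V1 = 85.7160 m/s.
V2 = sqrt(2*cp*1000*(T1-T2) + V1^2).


dT = 328.6160 K
2*cp*1000*dT = 657889.2320
V1^2 = 7347.2327
V2 = sqrt(665236.4647) = 815.6203 m/s

815.6203 m/s


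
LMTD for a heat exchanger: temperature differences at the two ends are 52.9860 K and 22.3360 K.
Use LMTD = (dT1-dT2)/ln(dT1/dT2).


dT1/dT2 = 2.3722
ln(dT1/dT2) = 0.8638
LMTD = 30.6500 / 0.8638 = 35.4816 K

35.4816 K


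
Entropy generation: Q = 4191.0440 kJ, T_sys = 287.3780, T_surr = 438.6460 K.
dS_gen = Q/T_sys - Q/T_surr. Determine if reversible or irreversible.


dS_sys = 4191.0440/287.3780 = 14.5837 kJ/K
dS_surr = -4191.0440/438.6460 = -9.5545 kJ/K
dS_gen = 14.5837 - 9.5545 = 5.0292 kJ/K (irreversible)

dS_gen = 5.0292 kJ/K, irreversible


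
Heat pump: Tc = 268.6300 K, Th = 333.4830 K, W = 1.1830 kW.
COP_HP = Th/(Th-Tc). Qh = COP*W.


COP = 333.4830 / 64.8530 = 5.1421
Qh = 5.1421 * 1.1830 = 6.0831 kW

COP = 5.1421, Qh = 6.0831 kW


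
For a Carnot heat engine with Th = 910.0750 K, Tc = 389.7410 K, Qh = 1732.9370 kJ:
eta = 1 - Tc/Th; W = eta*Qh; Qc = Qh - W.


eta = 1 - 389.7410/910.0750 = 0.5717
W = 0.5717 * 1732.9370 = 990.8041 kJ
Qc = 1732.9370 - 990.8041 = 742.1329 kJ

eta = 57.1748%, W = 990.8041 kJ, Qc = 742.1329 kJ


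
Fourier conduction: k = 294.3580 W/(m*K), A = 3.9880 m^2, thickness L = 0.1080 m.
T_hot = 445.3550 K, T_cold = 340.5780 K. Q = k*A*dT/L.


dT = 104.7770 K
Q = 294.3580 * 3.9880 * 104.7770 / 0.1080 = 1138867.4934 W

1138867.4934 W


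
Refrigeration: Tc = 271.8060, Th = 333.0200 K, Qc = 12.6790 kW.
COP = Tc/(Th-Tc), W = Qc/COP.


COP = 271.8060 / 61.2140 = 4.4403
W = 12.6790 / 4.4403 = 2.8555 kW

COP = 4.4403, W = 2.8555 kW


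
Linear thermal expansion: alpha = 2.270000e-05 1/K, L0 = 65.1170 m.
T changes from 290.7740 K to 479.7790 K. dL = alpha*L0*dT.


dT = 189.0050 K
dL = 2.270000e-05 * 65.1170 * 189.0050 = 0.279379 m
L_final = 65.396379 m

dL = 0.279379 m


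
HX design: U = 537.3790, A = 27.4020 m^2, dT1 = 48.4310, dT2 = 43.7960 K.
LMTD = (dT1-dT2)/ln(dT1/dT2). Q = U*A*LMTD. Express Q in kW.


LMTD = 46.0747 K
Q = 537.3790 * 27.4020 * 46.0747 = 678461.1817 W = 678.4612 kW

678.4612 kW


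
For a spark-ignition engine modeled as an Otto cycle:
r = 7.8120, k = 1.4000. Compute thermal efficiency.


r^(k-1) = 2.2756
eta = 1 - 1/2.2756 = 0.5606 = 56.0565%

56.0565%


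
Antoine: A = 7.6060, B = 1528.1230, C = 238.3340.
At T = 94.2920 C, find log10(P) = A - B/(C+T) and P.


C+T = 332.6260
B/(C+T) = 4.5941
log10(P) = 7.6060 - 4.5941 = 3.0119
P = 10^3.0119 = 1027.7377 mmHg

1027.7377 mmHg


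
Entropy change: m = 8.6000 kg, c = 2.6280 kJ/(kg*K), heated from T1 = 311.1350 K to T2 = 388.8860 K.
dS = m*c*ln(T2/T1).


T2/T1 = 1.2499
ln(T2/T1) = 0.2231
dS = 8.6000 * 2.6280 * 0.2231 = 5.0413 kJ/K

5.0413 kJ/K


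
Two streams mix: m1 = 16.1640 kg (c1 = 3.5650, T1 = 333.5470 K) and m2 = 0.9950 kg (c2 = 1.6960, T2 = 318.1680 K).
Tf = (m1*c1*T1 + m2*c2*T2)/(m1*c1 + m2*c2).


num = 19757.4473
den = 59.3122
Tf = 333.1094 K

333.1094 K


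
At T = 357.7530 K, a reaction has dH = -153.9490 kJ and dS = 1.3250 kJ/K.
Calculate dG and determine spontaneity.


T*dS = 357.7530 * 1.3250 = 474.0227 kJ
dG = -153.9490 - 474.0227 = -627.9717 kJ (spontaneous)

dG = -627.9717 kJ, spontaneous


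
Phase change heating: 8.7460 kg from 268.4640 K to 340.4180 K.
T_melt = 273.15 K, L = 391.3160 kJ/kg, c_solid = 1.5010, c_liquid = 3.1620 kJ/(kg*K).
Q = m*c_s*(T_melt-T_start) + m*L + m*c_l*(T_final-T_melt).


Q1 (sensible, solid) = 8.7460 * 1.5010 * 4.6860 = 61.5166 kJ
Q2 (latent) = 8.7460 * 391.3160 = 3422.4497 kJ
Q3 (sensible, liquid) = 8.7460 * 3.1620 * 67.2680 = 1860.2866 kJ
Q_total = 5344.2529 kJ

5344.2529 kJ


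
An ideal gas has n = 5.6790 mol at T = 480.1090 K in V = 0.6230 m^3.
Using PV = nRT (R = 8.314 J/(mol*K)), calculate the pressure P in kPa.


P = nRT/V = 5.6790 * 8.314 * 480.1090 / 0.6230
= 22668.4453 / 0.6230 = 36385.9476 Pa = 36.3859 kPa

36.3859 kPa


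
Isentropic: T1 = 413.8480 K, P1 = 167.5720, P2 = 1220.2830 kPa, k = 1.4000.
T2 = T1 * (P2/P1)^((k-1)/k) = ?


(k-1)/k = 0.2857
(P2/P1)^exp = 1.7634
T2 = 413.8480 * 1.7634 = 729.7945 K

729.7945 K


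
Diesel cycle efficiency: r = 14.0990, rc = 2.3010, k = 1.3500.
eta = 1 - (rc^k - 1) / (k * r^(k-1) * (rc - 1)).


r^(k-1) = 2.5247
rc^k = 3.0803
eta = 0.5309 = 53.0873%

53.0873%


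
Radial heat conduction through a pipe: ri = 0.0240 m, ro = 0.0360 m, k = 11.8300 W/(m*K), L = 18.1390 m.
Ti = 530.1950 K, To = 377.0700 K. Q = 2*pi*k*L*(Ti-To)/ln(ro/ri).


dT = 153.1250 K
ln(ro/ri) = 0.4055
Q = 2*pi*11.8300*18.1390*153.1250 / 0.4055 = 509179.0989 W

509179.0989 W


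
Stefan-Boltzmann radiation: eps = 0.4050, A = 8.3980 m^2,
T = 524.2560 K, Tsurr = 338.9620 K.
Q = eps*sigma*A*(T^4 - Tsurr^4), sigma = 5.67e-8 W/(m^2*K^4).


T^4 = 7.5539e+10
Tsurr^4 = 1.3201e+10
Q = 0.4050 * 5.67e-8 * 8.3980 * 6.2339e+10 = 12021.8228 W

12021.8228 W


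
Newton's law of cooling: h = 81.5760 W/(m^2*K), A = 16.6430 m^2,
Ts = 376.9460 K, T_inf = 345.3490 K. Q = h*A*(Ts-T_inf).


dT = 31.5970 K
Q = 81.5760 * 16.6430 * 31.5970 = 42898.2790 W

42898.2790 W


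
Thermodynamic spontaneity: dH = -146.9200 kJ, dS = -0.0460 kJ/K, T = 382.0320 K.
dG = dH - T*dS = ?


T*dS = 382.0320 * -0.0460 = -17.5735 kJ
dG = -146.9200 + 17.5735 = -129.3465 kJ (spontaneous)

dG = -129.3465 kJ, spontaneous


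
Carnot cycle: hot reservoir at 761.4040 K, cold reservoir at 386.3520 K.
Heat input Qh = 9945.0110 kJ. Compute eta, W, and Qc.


eta = 1 - 386.3520/761.4040 = 0.4926
W = 0.4926 * 9945.0110 = 4898.7085 kJ
Qc = 9945.0110 - 4898.7085 = 5046.3025 kJ

eta = 49.2579%, W = 4898.7085 kJ, Qc = 5046.3025 kJ


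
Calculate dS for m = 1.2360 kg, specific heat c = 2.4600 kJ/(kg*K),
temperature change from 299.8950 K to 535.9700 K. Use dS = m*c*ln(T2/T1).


T2/T1 = 1.7872
ln(T2/T1) = 0.5806
dS = 1.2360 * 2.4600 * 0.5806 = 1.7655 kJ/K

1.7655 kJ/K


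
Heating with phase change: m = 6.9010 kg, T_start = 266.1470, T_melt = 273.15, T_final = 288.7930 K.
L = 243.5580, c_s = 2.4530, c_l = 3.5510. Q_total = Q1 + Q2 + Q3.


Q1 (sensible, solid) = 6.9010 * 2.4530 * 7.0030 = 118.5479 kJ
Q2 (latent) = 6.9010 * 243.5580 = 1680.7938 kJ
Q3 (sensible, liquid) = 6.9010 * 3.5510 * 15.6430 = 383.3388 kJ
Q_total = 2182.6804 kJ

2182.6804 kJ


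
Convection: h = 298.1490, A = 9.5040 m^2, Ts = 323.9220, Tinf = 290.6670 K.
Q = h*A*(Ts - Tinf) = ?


dT = 33.2550 K
Q = 298.1490 * 9.5040 * 33.2550 = 94231.6372 W

94231.6372 W


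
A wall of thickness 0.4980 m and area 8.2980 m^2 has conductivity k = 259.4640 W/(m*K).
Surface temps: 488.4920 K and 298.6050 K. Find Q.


dT = 189.8870 K
Q = 259.4640 * 8.2980 * 189.8870 / 0.4980 = 820949.4760 W

820949.4760 W


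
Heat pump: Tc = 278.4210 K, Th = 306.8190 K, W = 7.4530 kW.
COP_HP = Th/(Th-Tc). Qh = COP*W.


COP = 306.8190 / 28.3980 = 10.8042
Qh = 10.8042 * 7.4530 = 80.5241 kW

COP = 10.8042, Qh = 80.5241 kW


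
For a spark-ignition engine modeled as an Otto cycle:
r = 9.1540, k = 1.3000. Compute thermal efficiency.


r^(k-1) = 1.9430
eta = 1 - 1/1.9430 = 0.4853 = 48.5344%

48.5344%


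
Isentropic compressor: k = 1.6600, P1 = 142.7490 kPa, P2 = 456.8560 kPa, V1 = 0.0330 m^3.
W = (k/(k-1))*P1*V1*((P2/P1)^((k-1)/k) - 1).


(k-1)/k = 0.3976
(P2/P1)^exp = 1.5881
W = 2.5152 * 142.7490 * 0.0330 * (1.5881 - 1) = 6.9674 kJ

6.9674 kJ


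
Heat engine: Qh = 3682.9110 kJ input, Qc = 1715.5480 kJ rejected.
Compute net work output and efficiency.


W = 3682.9110 - 1715.5480 = 1967.3630 kJ
eta = 1967.3630 / 3682.9110 = 0.5342 = 53.4187%

W = 1967.3630 kJ, eta = 53.4187%


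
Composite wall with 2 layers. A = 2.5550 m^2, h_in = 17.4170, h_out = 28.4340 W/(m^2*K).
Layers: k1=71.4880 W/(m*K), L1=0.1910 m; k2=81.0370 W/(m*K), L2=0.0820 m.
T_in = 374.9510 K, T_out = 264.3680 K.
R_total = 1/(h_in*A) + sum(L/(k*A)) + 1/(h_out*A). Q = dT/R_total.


R_conv_in = 1/(17.4170*2.5550) = 0.0225
R_1 = 0.1910/(71.4880*2.5550) = 0.0010
R_2 = 0.0820/(81.0370*2.5550) = 0.0004
R_conv_out = 1/(28.4340*2.5550) = 0.0138
R_total = 0.0377 K/W
Q = 110.5830 / 0.0377 = 2934.9273 W

R_total = 0.0377 K/W, Q = 2934.9273 W


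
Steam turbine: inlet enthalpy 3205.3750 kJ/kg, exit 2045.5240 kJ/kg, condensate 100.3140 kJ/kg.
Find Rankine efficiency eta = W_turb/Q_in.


W = 1159.8510 kJ/kg
Q_in = 3105.0610 kJ/kg
eta = 0.3735 = 37.3536%

eta = 37.3536%


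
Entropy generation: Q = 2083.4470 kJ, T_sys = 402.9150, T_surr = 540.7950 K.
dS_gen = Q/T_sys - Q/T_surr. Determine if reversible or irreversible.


dS_sys = 2083.4470/402.9150 = 5.1709 kJ/K
dS_surr = -2083.4470/540.7950 = -3.8526 kJ/K
dS_gen = 5.1709 - 3.8526 = 1.3184 kJ/K (irreversible)

dS_gen = 1.3184 kJ/K, irreversible


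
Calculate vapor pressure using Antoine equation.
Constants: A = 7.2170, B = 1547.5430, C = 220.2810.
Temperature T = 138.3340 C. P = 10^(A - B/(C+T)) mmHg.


C+T = 358.6150
B/(C+T) = 4.3153
log10(P) = 7.2170 - 4.3153 = 2.9017
P = 10^2.9017 = 797.3838 mmHg

797.3838 mmHg


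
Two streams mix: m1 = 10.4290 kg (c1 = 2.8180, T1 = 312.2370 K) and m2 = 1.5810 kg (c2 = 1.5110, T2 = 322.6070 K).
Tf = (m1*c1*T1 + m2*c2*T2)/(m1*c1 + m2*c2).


num = 9946.9818
den = 31.7778
Tf = 313.0166 K

313.0166 K


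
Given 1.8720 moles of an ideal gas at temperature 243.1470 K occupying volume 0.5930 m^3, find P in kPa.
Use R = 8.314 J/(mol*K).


P = nRT/V = 1.8720 * 8.314 * 243.1470 / 0.5930
= 3784.2932 / 0.5930 = 6381.6075 Pa = 6.3816 kPa

6.3816 kPa


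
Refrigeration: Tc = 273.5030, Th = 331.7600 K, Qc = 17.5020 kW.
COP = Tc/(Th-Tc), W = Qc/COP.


COP = 273.5030 / 58.2570 = 4.6948
W = 17.5020 / 4.6948 = 3.7280 kW

COP = 4.6948, W = 3.7280 kW


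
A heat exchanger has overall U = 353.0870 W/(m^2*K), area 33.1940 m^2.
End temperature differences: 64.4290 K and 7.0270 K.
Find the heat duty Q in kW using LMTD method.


LMTD = 25.9057 K
Q = 353.0870 * 33.1940 * 25.9057 = 303624.6350 W = 303.6246 kW

303.6246 kW


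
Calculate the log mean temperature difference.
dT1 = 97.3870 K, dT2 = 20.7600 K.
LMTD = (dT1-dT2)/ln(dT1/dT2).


dT1/dT2 = 4.6911
ln(dT1/dT2) = 1.5457
LMTD = 76.6270 / 1.5457 = 49.5754 K

49.5754 K


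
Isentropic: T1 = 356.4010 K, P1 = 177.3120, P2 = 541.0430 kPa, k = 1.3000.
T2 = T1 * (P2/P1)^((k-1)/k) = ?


(k-1)/k = 0.2308
(P2/P1)^exp = 1.2936
T2 = 356.4010 * 1.2936 = 461.0469 K

461.0469 K


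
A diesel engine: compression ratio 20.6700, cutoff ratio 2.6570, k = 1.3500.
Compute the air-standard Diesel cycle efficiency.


r^(k-1) = 2.8865
rc^k = 3.7405
eta = 0.5756 = 57.5573%

57.5573%


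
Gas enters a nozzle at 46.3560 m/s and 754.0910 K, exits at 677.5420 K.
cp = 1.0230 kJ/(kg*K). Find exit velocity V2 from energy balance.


dT = 76.5490 K
2*cp*1000*dT = 156619.2540
V1^2 = 2148.8787
V2 = sqrt(158768.1327) = 398.4572 m/s

398.4572 m/s


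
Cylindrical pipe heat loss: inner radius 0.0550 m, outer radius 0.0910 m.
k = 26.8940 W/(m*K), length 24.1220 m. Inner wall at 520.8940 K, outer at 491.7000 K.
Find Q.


dT = 29.1940 K
ln(ro/ri) = 0.5035
Q = 2*pi*26.8940*24.1220*29.1940 / 0.5035 = 236330.6274 W

236330.6274 W


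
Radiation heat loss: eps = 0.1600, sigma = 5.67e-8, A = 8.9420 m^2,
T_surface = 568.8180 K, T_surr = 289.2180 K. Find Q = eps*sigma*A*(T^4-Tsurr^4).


T^4 = 1.0469e+11
Tsurr^4 = 6.9968e+09
Q = 0.1600 * 5.67e-8 * 8.9420 * 9.7690e+10 = 7924.8160 W

7924.8160 W


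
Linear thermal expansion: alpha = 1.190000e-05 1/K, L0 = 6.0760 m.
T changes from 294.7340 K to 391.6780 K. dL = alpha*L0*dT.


dT = 96.9440 K
dL = 1.190000e-05 * 6.0760 * 96.9440 = 0.007009 m
L_final = 6.083009 m

dL = 0.007009 m


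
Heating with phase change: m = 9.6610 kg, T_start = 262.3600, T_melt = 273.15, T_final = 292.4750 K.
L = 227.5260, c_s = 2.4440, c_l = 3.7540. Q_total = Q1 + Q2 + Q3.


Q1 (sensible, solid) = 9.6610 * 2.4440 * 10.7900 = 254.7679 kJ
Q2 (latent) = 9.6610 * 227.5260 = 2198.1287 kJ
Q3 (sensible, liquid) = 9.6610 * 3.7540 * 19.3250 = 700.8674 kJ
Q_total = 3153.7640 kJ

3153.7640 kJ
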